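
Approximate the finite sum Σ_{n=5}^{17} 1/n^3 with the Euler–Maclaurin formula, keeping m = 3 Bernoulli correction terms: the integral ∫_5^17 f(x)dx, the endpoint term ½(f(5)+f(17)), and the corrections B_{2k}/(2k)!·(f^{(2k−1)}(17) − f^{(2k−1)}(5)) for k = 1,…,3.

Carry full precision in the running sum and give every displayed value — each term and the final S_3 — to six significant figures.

S_3 ≈ 0.0227636

∫_5^17 1/x^3 dx evaluates to 0.0182699.
Boundary: ½(f(5) + f(17)) = ½(0.00800000 + 0.000203542) = 0.00410177.
Running total after boundary: 0.0223717.
Correction k=1: B_{2}/2! · (f^{(1)}(17) − f^{(1)}(5)) = 1/12 · (-3.59191e-05 − (-0.00480000)) = 0.000397007.
After k=1: 0.0227687.
Correction k=2: B_{4}/4! · (f^{(3)}(17) − f^{(3)}(5)) = −1/720 · (-2.48575e-06 − (-0.00384000)) = -5.32988e-06.
After k=2: 0.0227633.
Correction k=3: B_{6}/6! · (f^{(5)}(17) − f^{(5)}(5)) = 1/30240 · (-3.61251e-07 − (-0.00645120)) = 2.13321e-07.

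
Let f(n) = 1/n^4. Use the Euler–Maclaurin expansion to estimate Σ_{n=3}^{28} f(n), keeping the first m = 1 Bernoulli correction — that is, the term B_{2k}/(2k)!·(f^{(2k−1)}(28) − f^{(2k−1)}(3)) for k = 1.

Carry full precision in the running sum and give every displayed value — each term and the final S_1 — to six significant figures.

∫_3^28 1/x^4 dx evaluates to 0.0123305.
Boundary: ½(f(3) + f(28)) = ½(0.0123457 + 1.62693e-06) = 0.00617365.
Running total after boundary: 0.0185041.
Correction k=1: B_{2}/2! · (f^{(1)}(28) − f^{(1)}(3)) = 1/12 · (-2.32418e-07 − (-0.0164609)) = 0.00137172.

S_1 ≈ 0.0198759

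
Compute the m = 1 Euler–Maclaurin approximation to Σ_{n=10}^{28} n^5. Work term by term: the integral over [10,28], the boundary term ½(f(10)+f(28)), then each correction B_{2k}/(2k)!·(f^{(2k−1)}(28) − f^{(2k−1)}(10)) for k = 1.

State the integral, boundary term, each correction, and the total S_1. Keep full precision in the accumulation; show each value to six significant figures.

S_1 ≈ 8.90555e+07

∫_10^28 x^5 dx evaluates to 8.01484e+07.
½[f(10) + f(28)] = ½[100000 + 1.72104e+07] = 8.65518e+06.
So far: 8.88036e+07.
Order-1 term: 1/12 · (3.07328e+06 − 50000.0) = 251940.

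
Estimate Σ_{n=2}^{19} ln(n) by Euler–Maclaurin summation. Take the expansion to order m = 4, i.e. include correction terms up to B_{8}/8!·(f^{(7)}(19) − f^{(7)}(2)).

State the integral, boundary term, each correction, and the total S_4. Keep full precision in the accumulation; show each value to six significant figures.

∫_2^19 ln(x) dx evaluates to 37.5580.
½[f(2) + f(19)] = ½[0.693147 + 2.94444] = 1.81879.
Integral + boundary = 39.3768.
k=1: B_{2}/(2)! × [f^{(1)}(19) − f^{(1)}(2)] = 1/12 × (0.0526316 − 0.500000) = -0.0372807.
Running total after k=1: 39.3396.
k=2: B_{4}/(4)! × [f^{(3)}(19) − f^{(3)}(2)] = −1/720 × (0.000291588 − 0.250000) = 0.000346817.
Running total after k=2: 39.3399.
k=3: B_{6}/(6)! × [f^{(5)}(19) − f^{(5)}(2)] = 1/30240 × (9.69267e-06 − 0.750000) = -2.48013e-05.
Running total after k=3: 39.3399.
k=4: B_{8}/(8)! × [f^{(7)}(19) − f^{(7)}(2)] = −1/1209600 × (8.05485e-07 − 5.62500) = 4.65030e-06.

S_4 ≈ 39.3399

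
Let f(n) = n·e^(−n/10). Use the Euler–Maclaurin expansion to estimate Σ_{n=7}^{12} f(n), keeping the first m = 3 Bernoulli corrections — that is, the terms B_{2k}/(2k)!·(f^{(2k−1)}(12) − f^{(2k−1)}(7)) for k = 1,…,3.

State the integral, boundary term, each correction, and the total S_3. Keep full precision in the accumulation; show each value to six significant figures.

∫_7^12 x·e^(−x/10) dx evaluates to 18.1568.
Boundary: ½(f(7) + f(12)) = ½(3.47610 + 3.61433) = 3.54521.
Integral + boundary = 21.7020.
k=1: B_{2}/(2)! × [f^{(1)}(12) − f^{(1)}(7)] = 1/12 × (-0.0602388 − 0.148976) = -0.0174345.
After k=1: 21.6846.
k=2: B_{4}/(4)! × [f^{(3)}(12) − f^{(3)}(7)] = −1/720 × (0.00542150 − 0.0114215) = 8.33329e-06.
After k=2: 21.6846.
k=3: B_{6}/(6)! × [f^{(5)}(12) − f^{(5)}(7)] = 1/30240 × (0.000114454 − 0.000213532) = -3.27638e-09.

S_3 ≈ 21.6846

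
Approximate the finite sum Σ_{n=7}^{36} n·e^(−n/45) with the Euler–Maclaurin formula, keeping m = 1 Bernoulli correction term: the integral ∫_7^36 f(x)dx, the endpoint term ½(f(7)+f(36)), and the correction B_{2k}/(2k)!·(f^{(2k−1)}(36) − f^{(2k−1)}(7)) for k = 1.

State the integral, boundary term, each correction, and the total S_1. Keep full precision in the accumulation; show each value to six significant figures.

S_1 ≈ 376.125

The integral term ∫_7^36 x·e^(−x/45) dx = 365.094.
½[f(7) + f(36)] = ½[5.99158 + 16.1758] = 11.0837.
Integral + boundary = 376.178.
Correction k=1: B_{2}/2! · (f^{(1)}(36) − f^{(1)}(7)) = 1/12 · (0.0898658 − 0.722793) = -0.0527440.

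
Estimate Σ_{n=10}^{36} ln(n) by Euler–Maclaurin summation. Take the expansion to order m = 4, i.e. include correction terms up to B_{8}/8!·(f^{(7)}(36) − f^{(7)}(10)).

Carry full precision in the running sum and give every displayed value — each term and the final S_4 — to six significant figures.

S_4 ≈ 82.9179

∫_10^36 ln(x) dx evaluates to 79.9808.
Endpoint term: (f(10) + f(36))/2 = (2.30259 + 3.58352)/2 = 2.94305.
Running total after boundary: 82.9239.
Order-1 term: 1/12 · (0.0277778 − 0.100000) = -0.00601852.
After k=1: 82.9179.
Order-2 term: −1/720 · (4.28669e-05 − 0.00200000) = 2.71824e-06.
After k=2: 82.9179.
Order-3 term: 1/30240 · (3.96916e-07 − 0.000240000) = -7.92338e-09.
After k=3: 82.9179.
Order-4 term: −1/1209600 · (9.18787e-09 − 7.20000e-05) = 5.95162e-11.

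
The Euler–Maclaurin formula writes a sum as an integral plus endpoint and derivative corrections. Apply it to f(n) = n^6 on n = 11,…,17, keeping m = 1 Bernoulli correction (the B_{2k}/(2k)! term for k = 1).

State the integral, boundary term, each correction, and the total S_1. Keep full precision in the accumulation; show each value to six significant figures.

The integral term ∫_11^17 x^6 dx = 5.58359e+07.
½[f(11) + f(17)] = ½[1.77156e+06 + 2.41376e+07] = 1.29546e+07.
Running total after boundary: 6.87905e+07.
Correction k=1: B_{2}/2! · (f^{(1)}(17) − f^{(1)}(11)) = 1/12 · (8.51914e+06 − 966306) = 629403.

S_1 ≈ 6.94199e+07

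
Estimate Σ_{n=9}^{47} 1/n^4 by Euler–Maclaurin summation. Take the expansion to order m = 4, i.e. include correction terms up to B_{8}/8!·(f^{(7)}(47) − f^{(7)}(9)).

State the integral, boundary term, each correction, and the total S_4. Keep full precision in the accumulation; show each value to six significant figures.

S_4 ≈ 0.000535956

∫_9^47 1/x^4 dx evaluates to 0.000454037.
Boundary: ½(f(9) + f(47)) = ½(0.000152416 + 2.04931e-07) = 7.63104e-05.
Integral + boundary = 0.000530347.
Correction k=1: B_{2}/2! · (f^{(1)}(47) − f^{(1)}(9)) = 1/12 · (-1.74410e-08 − (-6.77404e-05)) = 5.64358e-06.
After k=1: 0.000535991.
Correction k=2: B_{4}/4! · (f^{(3)}(47) − f^{(3)}(9)) = −1/720 · (-2.36862e-10 − (-2.50890e-05)) = -3.48455e-08.
After k=2: 0.000535956.
Correction k=3: B_{6}/6! · (f^{(5)}(47) − f^{(5)}(9)) = 1/30240 · (-6.00466e-12 − (-1.73455e-05)) = 5.73594e-10.
After k=3: 0.000535956.
Correction k=4: B_{8}/8! · (f^{(7)}(47) − f^{(7)}(9)) = −1/1209600 · (-2.44644e-13 − (-1.92728e-05)) = -1.59332e-11.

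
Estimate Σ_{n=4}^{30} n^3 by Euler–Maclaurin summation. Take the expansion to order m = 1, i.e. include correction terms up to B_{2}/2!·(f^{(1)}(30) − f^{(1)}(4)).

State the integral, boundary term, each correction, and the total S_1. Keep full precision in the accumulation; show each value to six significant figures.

∫_4^30 x^3 dx evaluates to 202436.
Boundary: ½(f(4) + f(30)) = ½(64.0000 + 27000.0) = 13532.0.
Integral + boundary = 215968.
k=1: B_{2}/(2)! × [f^{(1)}(30) − f^{(1)}(4)] = 1/12 × (2700.00 − 48.0000) = 221.000.

S_1 ≈ 216189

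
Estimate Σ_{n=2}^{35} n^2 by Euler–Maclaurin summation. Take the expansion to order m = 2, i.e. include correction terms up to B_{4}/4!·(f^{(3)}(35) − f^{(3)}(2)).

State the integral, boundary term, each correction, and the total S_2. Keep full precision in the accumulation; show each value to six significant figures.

Integral: ∫_2^35 x^2 dx = 14289.0.
Endpoint term: (f(2) + f(35))/2 = (4.00000 + 1225.00)/2 = 614.500.
Integral + boundary = 14903.5.
k=1: B_{2}/(2)! × [f^{(1)}(35) − f^{(1)}(2)] = 1/12 × (70.0000 − 4.00000) = 5.50000.
After k=1: 14909.0.
k=2: B_{4}/(4)! × [f^{(3)}(35) − f^{(3)}(2)] = −1/720 × (0.00000 − 0.00000) = 0.00000.

S_2 ≈ 14909.0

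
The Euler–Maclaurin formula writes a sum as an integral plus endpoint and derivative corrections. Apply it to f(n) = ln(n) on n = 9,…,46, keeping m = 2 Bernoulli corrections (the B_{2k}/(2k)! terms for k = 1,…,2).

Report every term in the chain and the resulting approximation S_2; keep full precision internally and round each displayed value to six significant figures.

S_2 ≈ 122.348

∫_9^46 ln(x) dx evaluates to 119.342.
Endpoint term: (f(9) + f(46))/2 = (2.19722 + 3.82864)/2 = 3.01293.
Running total after boundary: 122.355.
Correction k=1: B_{2}/2! · (f^{(1)}(46) − f^{(1)}(9)) = 1/12 · (0.0217391 − 0.111111) = -0.00744767.
After k=1: 122.348.
Correction k=2: B_{4}/4! · (f^{(3)}(46) − f^{(3)}(9)) = −1/720 · (2.05474e-05 − 0.00274348) = 3.78186e-06.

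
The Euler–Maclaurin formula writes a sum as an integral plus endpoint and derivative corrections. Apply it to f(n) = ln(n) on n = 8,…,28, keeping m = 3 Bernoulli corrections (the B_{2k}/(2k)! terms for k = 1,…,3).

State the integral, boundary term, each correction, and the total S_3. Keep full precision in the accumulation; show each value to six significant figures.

S_3 ≈ 59.3646

∫_8^28 ln(x) dx evaluates to 56.6662.
½[f(8) + f(28)] = ½[2.07944 + 3.33220] = 2.70582.
Running total after boundary: 59.3720.
Correction k=1: B_{2}/2! · (f^{(1)}(28) − f^{(1)}(8)) = 1/12 · (0.0357143 − 0.125000) = -0.00744048.
After k=1: 59.3646.
Correction k=2: B_{4}/4! · (f^{(3)}(28) − f^{(3)}(8)) = −1/720 · (9.11079e-05 − 0.00390625) = 5.29881e-06.
After k=2: 59.3646.
Correction k=3: B_{6}/6! · (f^{(5)}(28) − f^{(5)}(8)) = 1/30240 · (1.39451e-06 − 0.000732422) = -2.41742e-08.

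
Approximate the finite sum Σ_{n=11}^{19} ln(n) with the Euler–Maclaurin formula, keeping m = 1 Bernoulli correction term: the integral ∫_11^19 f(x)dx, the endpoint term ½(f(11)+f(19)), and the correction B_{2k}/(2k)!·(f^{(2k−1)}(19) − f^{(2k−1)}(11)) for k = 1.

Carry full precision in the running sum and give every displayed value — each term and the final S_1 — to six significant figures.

Integral: ∫_11^19 ln(x) dx = 21.5675.
Endpoint term: (f(11) + f(19))/2 = (2.39790 + 2.94444)/2 = 2.67117.
Running total after boundary: 24.2387.
k=1: B_{2}/(2)! × [f^{(1)}(19) − f^{(1)}(11)] = 1/12 × (0.0526316 − 0.0909091) = -0.00318979.

S_1 ≈ 24.2355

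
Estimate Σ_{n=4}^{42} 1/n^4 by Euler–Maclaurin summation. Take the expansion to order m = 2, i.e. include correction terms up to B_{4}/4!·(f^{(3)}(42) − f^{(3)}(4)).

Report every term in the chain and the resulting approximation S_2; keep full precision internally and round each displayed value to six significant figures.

Integral: ∫_4^42 1/x^4 dx = 0.00520383.
Endpoint term: (f(4) + f(42))/2 = (0.00390625 + 3.21368e-07)/2 = 0.00195329.
Integral + boundary = 0.00715712.
Order-1 term: 1/12 · (-3.06065e-08 − (-0.00390625)) = 0.000325518.
After k=1: 0.00748264.
Order-2 term: −1/720 · (-5.20519e-10 − (-0.00732422)) = -1.01725e-05.

S_2 ≈ 0.00747247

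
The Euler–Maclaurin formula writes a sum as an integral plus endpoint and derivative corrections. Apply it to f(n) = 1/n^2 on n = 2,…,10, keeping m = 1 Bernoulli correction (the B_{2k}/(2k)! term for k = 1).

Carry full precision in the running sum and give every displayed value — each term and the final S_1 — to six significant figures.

S_1 ≈ 0.550667

The integral term ∫_2^10 1/x^2 dx = 0.400000.
Endpoint term: (f(2) + f(10))/2 = (0.250000 + 0.0100000)/2 = 0.130000.
Running total after boundary: 0.530000.
Correction k=1: B_{2}/2! · (f^{(1)}(10) − f^{(1)}(2)) = 1/12 · (-0.00200000 − (-0.250000)) = 0.0206667.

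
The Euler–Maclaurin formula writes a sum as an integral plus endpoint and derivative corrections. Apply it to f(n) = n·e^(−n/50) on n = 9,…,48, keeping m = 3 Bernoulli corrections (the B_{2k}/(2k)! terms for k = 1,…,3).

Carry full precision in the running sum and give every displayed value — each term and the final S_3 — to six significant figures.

∫_9^48 x·e^(−x/50) dx evaluates to 587.872.
½[f(9) + f(48)] = ½[7.51743 + 18.3789] = 12.9481.
Running total after boundary: 600.820.
Order-1 term: 1/12 · (0.0153157 − 0.684922) = -0.0558005.
Running total after k=1: 600.764.
Order-2 term: −1/720 · (0.000312441 − 0.000942185) = 8.74645e-07.
Running total after k=2: 600.764.
Order-3 term: 1/30240 · (2.47502e-07 − 6.44160e-07) = -1.31170e-11.

S_3 ≈ 600.764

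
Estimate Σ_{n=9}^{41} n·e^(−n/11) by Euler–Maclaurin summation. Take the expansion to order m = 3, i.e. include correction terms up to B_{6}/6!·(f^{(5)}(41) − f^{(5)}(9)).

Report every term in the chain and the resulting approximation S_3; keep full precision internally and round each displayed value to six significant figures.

S_3 ≈ 85.7765

Integral: ∫_9^41 x·e^(−x/11) dx = 83.3099.
Boundary: ½(f(9) + f(41)) = ½(3.97110 + 0.986393) = 2.47875.
So far: 85.7887.
Order-1 term: 1/12 · (-0.0656137 − 0.0802242) = -0.0121532.
After k=1: 85.7765.
Order-2 term: −1/720 · (-0.000144603 − 0.00795612) = 1.12510e-05.
After k=2: 85.7765.
Order-3 term: 1/30240 · (2.09137e-06 − 0.000126027) = -4.09839e-09.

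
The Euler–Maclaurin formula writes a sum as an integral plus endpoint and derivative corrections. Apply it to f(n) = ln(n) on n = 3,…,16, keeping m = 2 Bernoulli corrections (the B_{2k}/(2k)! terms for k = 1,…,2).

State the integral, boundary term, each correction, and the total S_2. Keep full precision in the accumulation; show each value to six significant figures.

Integral: ∫_3^16 ln(x) dx = 28.0656.
Endpoint term: (f(3) + f(16))/2 = (1.09861 + 2.77259)/2 = 1.93560.
So far: 30.0012.
Order-1 term: 1/12 · (0.0625000 − 0.333333) = -0.0225694.
Partial sum through k=1: 29.9786.
Order-2 term: −1/720 · (0.000488281 − 0.0740741) = 0.000102202.

S_2 ≈ 29.9787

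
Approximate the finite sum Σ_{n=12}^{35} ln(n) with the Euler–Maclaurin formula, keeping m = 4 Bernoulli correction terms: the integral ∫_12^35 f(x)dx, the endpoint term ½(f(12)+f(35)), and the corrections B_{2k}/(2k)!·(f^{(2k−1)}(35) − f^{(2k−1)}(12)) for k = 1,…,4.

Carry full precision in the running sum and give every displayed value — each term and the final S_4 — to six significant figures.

The integral term ∫_12^35 ln(x) dx = 71.6183.
Boundary: ½(f(12) + f(35)) = ½(2.48491 + 3.55535) = 3.02013.
Integral + boundary = 74.6384.
k=1: B_{2}/(2)! × [f^{(1)}(35) − f^{(1)}(12)] = 1/12 × (0.0285714 − 0.0833333) = -0.00456349.
Partial sum through k=1: 74.6339.
k=2: B_{4}/(4)! × [f^{(3)}(35) − f^{(3)}(12)] = −1/720 × (4.66472e-05 − 0.00115741) = 1.54272e-06.
Partial sum through k=2: 74.6339.
k=3: B_{6}/(6)! × [f^{(5)}(35) − f^{(5)}(12)] = 1/30240 × (4.56952e-07 − 9.64506e-05) = -3.17439e-09.
Partial sum through k=3: 74.6339.
k=4: B_{8}/(8)! × [f^{(7)}(35) − f^{(7)}(12)] = −1/1209600 × (1.11907e-08 − 2.00939e-05) = 1.66028e-11.

S_4 ≈ 74.6339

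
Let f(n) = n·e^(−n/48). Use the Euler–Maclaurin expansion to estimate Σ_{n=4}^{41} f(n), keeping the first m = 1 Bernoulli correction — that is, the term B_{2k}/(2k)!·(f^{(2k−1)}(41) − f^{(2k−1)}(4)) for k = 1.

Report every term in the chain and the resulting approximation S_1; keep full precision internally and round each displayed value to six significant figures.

Integral: ∫_4^41 x·e^(−x/48) dx = 478.106.
½[f(4) + f(41)] = ½[3.68018 + 17.4511] = 10.5657.
So far: 488.672.
Order-1 term: 1/12 · (0.0620722 − 0.843374) = -0.0651085.

S_1 ≈ 488.607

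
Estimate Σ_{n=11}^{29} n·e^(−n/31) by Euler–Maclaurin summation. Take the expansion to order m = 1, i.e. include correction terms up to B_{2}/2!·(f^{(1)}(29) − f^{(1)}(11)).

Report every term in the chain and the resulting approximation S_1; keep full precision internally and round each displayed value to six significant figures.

∫_11^29 x·e^(−x/31) dx evaluates to 183.219.
Boundary: ½(f(11) + f(29)) = ½(7.71415 + 11.3795) = 9.54682.
Running total after boundary: 192.765.
Correction k=1: B_{2}/2! · (f^{(1)}(29) − f^{(1)}(11)) = 1/12 · (0.0253159 − 0.452443) = -0.0355939.

S_1 ≈ 192.730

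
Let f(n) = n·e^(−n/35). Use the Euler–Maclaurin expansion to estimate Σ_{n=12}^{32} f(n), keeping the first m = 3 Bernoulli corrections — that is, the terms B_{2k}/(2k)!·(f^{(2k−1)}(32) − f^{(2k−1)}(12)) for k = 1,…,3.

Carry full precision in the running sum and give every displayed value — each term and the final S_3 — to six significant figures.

S_3 ≈ 238.274

∫_12^32 x·e^(−x/35) dx evaluates to 227.639.
½[f(12) + f(32)] = ½[8.51688 + 12.8257] = 10.6713.
Integral + boundary = 238.310.
k=1: B_{2}/(2)! × [f^{(1)}(32) − f^{(1)}(12)] = 1/12 × (0.0343545 − 0.466400) = -0.0360038.
Running total after k=1: 238.274.
k=2: B_{4}/(4)! × [f^{(3)}(32) − f^{(3)}(12)] = −1/720 × (0.000682416 − 0.00153949) = 1.19038e-06.
Running total after k=2: 238.274.
k=3: B_{6}/(6)! × [f^{(5)}(32) − f^{(5)}(12)] = 1/30240 × (1.09126e-06 − 2.20265e-06) = -3.67526e-11.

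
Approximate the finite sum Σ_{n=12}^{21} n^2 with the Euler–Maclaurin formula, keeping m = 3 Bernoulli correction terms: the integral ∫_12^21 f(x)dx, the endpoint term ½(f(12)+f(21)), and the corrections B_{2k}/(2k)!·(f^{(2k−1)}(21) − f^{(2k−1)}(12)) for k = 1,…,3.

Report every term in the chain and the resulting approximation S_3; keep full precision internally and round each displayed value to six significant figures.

The integral term ∫_12^21 x^2 dx = 2511.00.
Boundary: ½(f(12) + f(21)) = ½(144.000 + 441.000) = 292.500.
Integral + boundary = 2803.50.
Correction k=1: B_{2}/2! · (f^{(1)}(21) − f^{(1)}(12)) = 1/12 · (42.0000 − 24.0000) = 1.50000.
Running total after k=1: 2805.00.
Correction k=2: B_{4}/4! · (f^{(3)}(21) − f^{(3)}(12)) = −1/720 · (0.00000 − 0.00000) = 0.00000.
Running total after k=2: 2805.00.
Correction k=3: B_{6}/6! · (f^{(5)}(21) − f^{(5)}(12)) = 1/30240 · (0.00000 − 0.00000) = 0.00000.

S_3 ≈ 2805.00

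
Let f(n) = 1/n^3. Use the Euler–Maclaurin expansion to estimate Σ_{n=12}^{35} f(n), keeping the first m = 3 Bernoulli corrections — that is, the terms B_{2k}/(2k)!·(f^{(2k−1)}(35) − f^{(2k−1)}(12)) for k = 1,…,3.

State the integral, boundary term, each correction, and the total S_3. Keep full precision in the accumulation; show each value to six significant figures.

Integral: ∫_12^35 1/x^3 dx = 0.00306406.
Endpoint term: (f(12) + f(35))/2 = (0.000578704 + 2.33236e-05)/2 = 0.000301014.
Running total after boundary: 0.00336507.
Correction k=1: B_{2}/2! · (f^{(1)}(35) − f^{(1)}(12)) = 1/12 · (-1.99917e-06 − (-0.000144676)) = 1.18897e-05.
After k=1: 0.00337696.
Correction k=2: B_{4}/4! · (f^{(3)}(35) − f^{(3)}(12)) = −1/720 · (-3.26395e-08 − (-2.00939e-05)) = -2.78628e-08.
After k=2: 0.00337693.
Correction k=3: B_{6}/6! · (f^{(5)}(35) − f^{(5)}(12)) = 1/30240 · (-1.11907e-09 − (-5.86071e-06)) = 1.93770e-10.

S_3 ≈ 0.00337693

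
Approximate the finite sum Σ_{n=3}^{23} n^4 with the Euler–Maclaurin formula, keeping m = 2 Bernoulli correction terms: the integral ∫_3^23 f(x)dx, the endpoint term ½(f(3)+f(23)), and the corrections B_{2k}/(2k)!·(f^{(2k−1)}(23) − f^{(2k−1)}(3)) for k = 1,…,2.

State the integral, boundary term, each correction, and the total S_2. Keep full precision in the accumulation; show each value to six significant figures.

S_2 ≈ 1.43123e+06

The integral term ∫_3^23 x^4 dx = 1.28722e+06.
Boundary: ½(f(3) + f(23)) = ½(81.0000 + 279841) = 139961.
Integral + boundary = 1.42718e+06.
k=1: B_{2}/(2)! × [f^{(1)}(23) − f^{(1)}(3)] = 1/12 × (48668.0 − 108.000) = 4046.67.
Running total after k=1: 1.43123e+06.
k=2: B_{4}/(4)! × [f^{(3)}(23) − f^{(3)}(3)] = −1/720 × (552.000 − 72.0000) = -0.666667.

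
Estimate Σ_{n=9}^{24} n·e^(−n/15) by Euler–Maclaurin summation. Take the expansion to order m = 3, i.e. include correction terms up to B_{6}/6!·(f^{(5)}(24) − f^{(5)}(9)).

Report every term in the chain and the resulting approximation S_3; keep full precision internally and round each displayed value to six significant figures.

∫_9^24 x·e^(−x/15) dx evaluates to 79.4627.
½[f(9) + f(24)] = ½[4.93930 + 4.84552] = 4.89241.
So far: 84.3551.
Correction k=1: B_{2}/2! · (f^{(1)}(24) − f^{(1)}(9)) = 1/12 · (-0.121138 − 0.219525) = -0.0283885.
After k=1: 84.3267.
Correction k=2: B_{4}/4! · (f^{(3)}(24) − f^{(3)}(9)) = −1/720 · (0.00125625 − 0.00585399) = 6.38576e-06.
After k=2: 84.3268.
Correction k=3: B_{6}/6! · (f^{(5)}(24) − f^{(5)}(9)) = 1/30240 · (1.35595e-05 − 4.76992e-05) = -1.12896e-09.

S_3 ≈ 84.3268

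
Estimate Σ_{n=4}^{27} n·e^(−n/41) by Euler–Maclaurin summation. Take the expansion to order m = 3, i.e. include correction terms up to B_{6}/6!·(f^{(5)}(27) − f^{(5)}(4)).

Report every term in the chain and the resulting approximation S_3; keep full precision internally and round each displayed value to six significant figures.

∫_4^27 x·e^(−x/41) dx evaluates to 230.410.
Boundary: ½(f(4) + f(27)) = ½(3.62819 + 13.9754) = 8.80181.
Running total after boundary: 239.212.
Order-1 term: 1/12 · (0.176744 − 0.818555) = -0.0534842.
After k=1: 239.158.
Order-2 term: −1/720 · (0.000720976 − 0.00156612) = 1.17381e-06.
After k=2: 239.158.
Order-3 term: 1/30240 · (7.95247e-07 − 1.57364e-06) = -2.57407e-11.

S_3 ≈ 239.158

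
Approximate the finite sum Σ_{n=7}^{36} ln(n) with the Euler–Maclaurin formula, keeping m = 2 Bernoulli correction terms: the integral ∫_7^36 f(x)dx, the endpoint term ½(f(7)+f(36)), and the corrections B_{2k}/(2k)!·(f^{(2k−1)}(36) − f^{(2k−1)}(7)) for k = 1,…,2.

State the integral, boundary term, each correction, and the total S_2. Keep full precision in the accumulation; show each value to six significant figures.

S_2 ≈ 89.1404

∫_7^36 ln(x) dx evaluates to 86.3853.
Boundary: ½(f(7) + f(36)) = ½(1.94591 + 3.58352) = 2.76471.
Running total after boundary: 89.1500.
k=1: B_{2}/(2)! × [f^{(1)}(36) − f^{(1)}(7)] = 1/12 × (0.0277778 − 0.142857) = -0.00958995.
Running total after k=1: 89.1404.
k=2: B_{4}/(4)! × [f^{(3)}(36) − f^{(3)}(7)] = −1/720 × (4.28669e-05 − 0.00583090) = 8.03894e-06.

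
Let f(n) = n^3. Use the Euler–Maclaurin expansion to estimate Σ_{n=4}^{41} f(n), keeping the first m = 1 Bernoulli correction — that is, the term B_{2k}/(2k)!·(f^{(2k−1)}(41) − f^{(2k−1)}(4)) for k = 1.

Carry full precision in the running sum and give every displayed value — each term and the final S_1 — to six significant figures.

S_1 ≈ 741285

The integral term ∫_4^41 x^3 dx = 706376.
½[f(4) + f(41)] = ½[64.0000 + 68921.0] = 34492.5.
Running total after boundary: 740869.
Correction k=1: B_{2}/2! · (f^{(1)}(41) − f^{(1)}(4)) = 1/12 · (5043.00 − 48.0000) = 416.250.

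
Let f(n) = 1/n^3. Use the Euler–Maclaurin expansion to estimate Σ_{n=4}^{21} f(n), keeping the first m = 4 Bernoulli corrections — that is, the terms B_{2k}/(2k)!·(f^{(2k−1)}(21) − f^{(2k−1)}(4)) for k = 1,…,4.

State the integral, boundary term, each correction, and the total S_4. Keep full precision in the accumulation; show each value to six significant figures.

S_4 ≈ 0.0389388

Integral: ∫_4^21 1/x^3 dx = 0.0301162.
Endpoint term: (f(4) + f(21))/2 = (0.0156250 + 0.000107980)/2 = 0.00786649.
Running total after boundary: 0.0379827.
Order-1 term: 1/12 · (-1.54257e-05 − (-0.0117188)) = 0.000975277.
After k=1: 0.0389580.
Order-2 term: −1/720 · (-6.99577e-07 − (-0.0146484)) = -2.03441e-05.
After k=2: 0.0389376.
Order-3 term: 1/30240 · (-6.66264e-08 − (-0.0384521)) = 1.27156e-06.
After k=3: 0.0389389.
Order-4 term: −1/1209600 · (-1.08778e-08 − (-0.173035)) = -1.43051e-07.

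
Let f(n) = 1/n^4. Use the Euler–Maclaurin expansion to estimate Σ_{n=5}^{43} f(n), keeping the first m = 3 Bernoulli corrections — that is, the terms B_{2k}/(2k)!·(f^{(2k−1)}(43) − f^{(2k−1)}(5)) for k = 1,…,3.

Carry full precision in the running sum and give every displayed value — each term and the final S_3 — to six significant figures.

S_3 ≈ 0.00356727

The integral term ∫_5^43 1/x^4 dx = 0.00266247.
½[f(5) + f(43)] = ½[0.00160000 + 2.92500e-07] = 0.000800146.
Running total after boundary: 0.00346262.
Correction k=1: B_{2}/2! · (f^{(1)}(43) − f^{(1)}(5)) = 1/12 · (-2.72093e-08 − (-0.00128000)) = 0.000106664.
Partial sum through k=1: 0.00356928.
Correction k=2: B_{4}/4! · (f^{(3)}(43) − f^{(3)}(5)) = −1/720 · (-4.41471e-10 − (-0.00153600)) = -2.13333e-06.
Partial sum through k=2: 0.00356715.
Correction k=3: B_{6}/6! · (f^{(5)}(43) − f^{(5)}(5)) = 1/30240 · (-1.33707e-11 − (-0.00344064)) = 1.13778e-07.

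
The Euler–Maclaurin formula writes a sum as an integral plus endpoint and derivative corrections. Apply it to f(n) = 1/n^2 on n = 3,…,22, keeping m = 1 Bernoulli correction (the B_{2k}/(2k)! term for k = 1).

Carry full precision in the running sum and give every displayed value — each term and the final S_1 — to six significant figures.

S_1 ≈ 0.350625

The integral term ∫_3^22 1/x^2 dx = 0.287879.
Boundary: ½(f(3) + f(22)) = ½(0.111111 + 0.00206612) = 0.0565886.
Integral + boundary = 0.344467.
k=1: B_{2}/(2)! × [f^{(1)}(22) − f^{(1)}(3)] = 1/12 × (-0.000187829 − (-0.0740741)) = 0.00615719.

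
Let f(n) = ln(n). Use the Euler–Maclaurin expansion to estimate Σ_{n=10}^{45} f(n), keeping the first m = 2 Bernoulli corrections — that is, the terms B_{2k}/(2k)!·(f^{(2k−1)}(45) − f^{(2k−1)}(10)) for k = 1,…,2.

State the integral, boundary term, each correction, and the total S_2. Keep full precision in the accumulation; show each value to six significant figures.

Integral: ∫_10^45 ln(x) dx = 113.274.
½[f(10) + f(45)] = ½[2.30259 + 3.80666] = 3.05462.
Running total after boundary: 116.329.
Correction k=1: B_{2}/2! · (f^{(1)}(45) − f^{(1)}(10)) = 1/12 · (0.0222222 − 0.100000) = -0.00648148.
After k=1: 116.322.
Correction k=2: B_{4}/4! · (f^{(3)}(45) − f^{(3)}(10)) = −1/720 · (2.19479e-05 − 0.00200000) = 2.74729e-06.

S_2 ≈ 116.322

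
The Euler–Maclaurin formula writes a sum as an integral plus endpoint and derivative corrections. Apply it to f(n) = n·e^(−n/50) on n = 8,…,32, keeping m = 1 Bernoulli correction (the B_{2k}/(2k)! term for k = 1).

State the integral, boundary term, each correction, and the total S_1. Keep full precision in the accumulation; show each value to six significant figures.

S_1 ≈ 321.119

Integral: ∫_8^32 x·e^(−x/50) dx = 309.318.
Boundary: ½(f(8) + f(32)) = ½(6.81715 + 16.8734) = 11.8453.
So far: 321.163.
Order-1 term: 1/12 · (0.189825 − 0.715801) = -0.0438313.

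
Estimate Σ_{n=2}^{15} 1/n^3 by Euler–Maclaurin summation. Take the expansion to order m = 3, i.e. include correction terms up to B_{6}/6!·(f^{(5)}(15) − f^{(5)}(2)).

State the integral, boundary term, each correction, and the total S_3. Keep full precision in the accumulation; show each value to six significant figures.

∫_2^15 1/x^3 dx evaluates to 0.122778.
Boundary: ½(f(2) + f(15)) = ½(0.125000 + 0.000296296) = 0.0626481.
Integral + boundary = 0.185426.
k=1: B_{2}/(2)! × [f^{(1)}(15) − f^{(1)}(2)] = 1/12 × (-5.92593e-05 − (-0.187500)) = 0.0156201.
Running total after k=1: 0.201046.
k=2: B_{4}/(4)! × [f^{(3)}(15) − f^{(3)}(2)] = −1/720 × (-5.26749e-06 − (-0.937500)) = -0.00130208.
Running total after k=2: 0.199744.
k=3: B_{6}/(6)! × [f^{(5)}(15) − f^{(5)}(2)] = 1/30240 × (-9.83265e-07 − (-9.84375)) = 0.000325521.

S_3 ≈ 0.200069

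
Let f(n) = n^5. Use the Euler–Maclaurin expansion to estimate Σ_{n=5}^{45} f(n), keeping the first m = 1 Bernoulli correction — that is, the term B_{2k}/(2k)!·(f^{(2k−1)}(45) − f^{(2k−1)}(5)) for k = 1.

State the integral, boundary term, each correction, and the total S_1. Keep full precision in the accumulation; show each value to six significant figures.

S_1 ≈ 1.47793e+09

∫_5^45 x^5 dx evaluates to 1.38396e+09.
½[f(5) + f(45)] = ½[3125.00 + 1.84528e+08] = 9.22656e+07.
Running total after boundary: 1.47622e+09.
Correction k=1: B_{2}/2! · (f^{(1)}(45) − f^{(1)}(5)) = 1/12 · (2.05031e+07 − 3125.00) = 1.70833e+06.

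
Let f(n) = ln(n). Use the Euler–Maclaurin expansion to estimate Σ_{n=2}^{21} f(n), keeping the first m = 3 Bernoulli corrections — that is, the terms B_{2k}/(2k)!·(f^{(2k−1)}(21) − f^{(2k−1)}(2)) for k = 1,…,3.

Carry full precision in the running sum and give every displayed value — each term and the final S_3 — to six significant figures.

S_3 ≈ 45.3801

The integral term ∫_2^21 ln(x) dx = 43.5487.
Boundary: ½(f(2) + f(21)) = ½(0.693147 + 3.04452) = 1.86883.
Running total after boundary: 45.4175.
Correction k=1: B_{2}/2! · (f^{(1)}(21) − f^{(1)}(2)) = 1/12 · (0.0476190 − 0.500000) = -0.0376984.
Partial sum through k=1: 45.3798.
Correction k=2: B_{4}/4! · (f^{(3)}(21) − f^{(3)}(2)) = −1/720 · (0.000215959 − 0.250000) = 0.000346922.
Partial sum through k=2: 45.3802.
Correction k=3: B_{6}/6! · (f^{(5)}(21) − f^{(5)}(2)) = 1/30240 · (5.87645e-06 − 0.750000) = -2.48014e-05.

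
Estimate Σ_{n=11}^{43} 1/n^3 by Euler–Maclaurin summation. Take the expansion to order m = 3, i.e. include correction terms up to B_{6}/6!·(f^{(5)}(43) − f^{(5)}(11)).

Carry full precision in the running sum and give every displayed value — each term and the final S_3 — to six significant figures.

S_3 ≈ 0.00426072

Integral: ∫_11^43 1/x^3 dx = 0.00386181.
Boundary: ½(f(11) + f(43)) = ½(0.000751315 + 1.25775e-05) = 0.000381946.
Integral + boundary = 0.00424376.
k=1: B_{2}/(2)! × [f^{(1)}(43) − f^{(1)}(11)] = 1/12 × (-8.77501e-07 − (-0.000204904)) = 1.70022e-05.
Running total after k=1: 0.00426076.
k=2: B_{4}/(4)! × [f^{(3)}(43) − f^{(3)}(11)] = −1/720 × (-9.49162e-09 − (-3.38684e-05)) = -4.70263e-08.
Running total after k=2: 0.00426072.
k=3: B_{6}/(6)! × [f^{(5)}(43) − f^{(5)}(11)] = 1/30240 × (-2.15602e-10 − (-1.17560e-05)) = 3.88749e-10.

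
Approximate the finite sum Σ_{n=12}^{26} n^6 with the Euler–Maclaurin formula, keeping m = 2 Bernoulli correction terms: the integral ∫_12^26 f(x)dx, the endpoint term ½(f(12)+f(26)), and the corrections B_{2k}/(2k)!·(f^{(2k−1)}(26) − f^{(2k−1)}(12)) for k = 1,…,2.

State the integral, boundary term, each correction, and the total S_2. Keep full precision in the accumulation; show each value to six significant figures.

S_2 ≈ 1.30405e+09

Integral: ∫_12^26 x^6 dx = 1.14228e+09.
Boundary: ½(f(12) + f(26)) = ½(2.98598e+06 + 3.08916e+08) = 1.55951e+08.
So far: 1.29823e+09.
Order-1 term: 1/12 · (7.12883e+07 − 1.49299e+06) = 5.81627e+06.
Running total after k=1: 1.30405e+09.
Order-2 term: −1/720 · (2.10912e+06 − 207360) = -2641.33.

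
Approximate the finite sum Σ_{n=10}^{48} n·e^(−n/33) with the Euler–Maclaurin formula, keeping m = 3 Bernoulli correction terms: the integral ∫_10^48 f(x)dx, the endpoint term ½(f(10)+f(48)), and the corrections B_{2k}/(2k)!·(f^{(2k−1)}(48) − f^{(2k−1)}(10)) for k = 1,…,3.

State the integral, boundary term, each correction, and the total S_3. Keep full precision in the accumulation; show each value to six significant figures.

∫_10^48 x·e^(−x/33) dx evaluates to 423.878.
½[f(10) + f(48)] = ½[7.38577 + 11.2083] = 9.29704.
Integral + boundary = 433.175.
k=1: B_{2}/(2)! × [f^{(1)}(48) − f^{(1)}(10)] = 1/12 × (-0.106139 − 0.514766) = -0.0517421.
Running total after k=1: 433.123.
k=2: B_{4}/(4)! × [f^{(3)}(48) − f^{(3)}(10)] = −1/720 × (0.000331381 − 0.00182913) = 2.08020e-06.
Running total after k=2: 433.123.
k=3: B_{6}/(6)! × [f^{(5)}(48) − f^{(5)}(10)] = 1/30240 × (6.98096e-07 − 2.92521e-06) = -7.36481e-11.

S_3 ≈ 433.123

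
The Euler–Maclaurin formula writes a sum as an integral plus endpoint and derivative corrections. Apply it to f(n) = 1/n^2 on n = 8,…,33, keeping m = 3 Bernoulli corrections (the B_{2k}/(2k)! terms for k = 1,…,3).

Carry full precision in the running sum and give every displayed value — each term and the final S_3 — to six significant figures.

Integral: ∫_8^33 1/x^2 dx = 0.0946970.
Boundary: ½(f(8) + f(33)) = ½(0.0156250 + 0.000918274) = 0.00827164.
Integral + boundary = 0.102969.
Correction k=1: B_{2}/2! · (f^{(1)}(33) − f^{(1)}(8)) = 1/12 · (-5.56529e-05 − (-0.00390625)) = 0.000320883.
Partial sum through k=1: 0.103289.
Correction k=2: B_{4}/4! · (f^{(3)}(33) − f^{(3)}(8)) = −1/720 · (-6.13256e-07 − (-0.000732422)) = -1.01640e-06.
Partial sum through k=2: 0.103288.
Correction k=3: B_{6}/6! · (f^{(5)}(33) − f^{(5)}(8)) = 1/30240 · (-1.68941e-08 − (-0.000343323)) = 1.13527e-08.

S_3 ≈ 0.103288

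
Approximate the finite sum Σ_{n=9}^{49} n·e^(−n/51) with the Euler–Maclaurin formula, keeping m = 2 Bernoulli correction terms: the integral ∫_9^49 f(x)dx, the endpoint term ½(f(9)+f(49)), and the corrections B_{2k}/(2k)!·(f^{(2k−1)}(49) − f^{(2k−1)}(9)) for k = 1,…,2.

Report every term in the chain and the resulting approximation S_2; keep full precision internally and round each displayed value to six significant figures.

The integral term ∫_9^49 x·e^(−x/51) dx = 613.741.
Boundary: ½(f(9) + f(49)) = ½(7.54401 + 18.7470) = 13.1455.
Integral + boundary = 626.886.
k=1: B_{2}/(2)! × [f^{(1)}(49) − f^{(1)}(9)] = 1/12 × (0.0150036 − 0.690302) = -0.0562748.
Running total after k=1: 626.830.
k=2: B_{4}/(4)! × [f^{(3)}(49) − f^{(3)}(9)] = −1/720 × (0.000299957 − 0.000909938) = 8.47195e-07.

S_2 ≈ 626.830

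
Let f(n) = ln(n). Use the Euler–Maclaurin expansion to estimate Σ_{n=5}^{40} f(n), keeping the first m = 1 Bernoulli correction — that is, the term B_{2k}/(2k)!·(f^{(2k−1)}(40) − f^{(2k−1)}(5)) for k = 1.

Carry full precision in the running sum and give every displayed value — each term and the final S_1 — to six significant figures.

∫_5^40 ln(x) dx evaluates to 104.508.
½[f(5) + f(40)] = ½[1.60944 + 3.68888] = 2.64916.
Running total after boundary: 107.157.
k=1: B_{2}/(2)! × [f^{(1)}(40) − f^{(1)}(5)] = 1/12 × (0.0250000 − 0.200000) = -0.0145833.

S_1 ≈ 107.143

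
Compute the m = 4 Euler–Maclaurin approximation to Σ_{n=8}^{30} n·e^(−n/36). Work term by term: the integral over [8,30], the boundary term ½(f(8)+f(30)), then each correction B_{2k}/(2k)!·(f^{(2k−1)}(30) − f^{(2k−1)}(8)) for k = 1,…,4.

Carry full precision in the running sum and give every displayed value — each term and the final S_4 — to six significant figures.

S_4 ≈ 245.439

Integral: ∫_8^30 x·e^(−x/36) dx = 235.763.
Boundary: ½(f(8) + f(30)) = ½(6.40590 + 13.0379) = 9.72192.
So far: 245.485.
Order-1 term: 1/12 · (0.0724330 − 0.622796) = -0.0458636.
After k=1: 245.439.
Order-2 term: −1/720 · (0.000726566 − 0.00171626) = 1.37457e-06.
After k=2: 245.439.
Order-3 term: 1/30240 · (1.07812e-06 − 2.27775e-06) = -3.96703e-11.
After k=3: 245.439.
Order-4 term: −1/1209600 · (1.23119e-09 − 2.49323e-09) = 1.04336e-15.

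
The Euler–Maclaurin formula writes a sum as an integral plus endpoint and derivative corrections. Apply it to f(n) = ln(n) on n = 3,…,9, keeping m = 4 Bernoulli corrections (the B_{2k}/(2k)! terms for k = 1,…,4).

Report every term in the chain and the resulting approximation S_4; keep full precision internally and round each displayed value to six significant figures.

Integral: ∫_3^9 ln(x) dx = 10.4792.
Endpoint term: (f(3) + f(9))/2 = (1.09861 + 2.19722)/2 = 1.64792.
Running total after boundary: 12.1271.
Order-1 term: 1/12 · (0.111111 − 0.333333) = -0.0185185.
Partial sum through k=1: 12.1086.
Order-2 term: −1/720 · (0.00274348 − 0.0740741) = 9.90703e-05.
Partial sum through k=2: 12.1087.
Order-3 term: 1/30240 · (0.000406442 − 0.0987654) = -3.25261e-06.
Partial sum through k=3: 12.1087.
Order-4 term: −1/1209600 · (0.000150534 − 0.329218) = 2.72047e-07.

S_4 ≈ 12.1087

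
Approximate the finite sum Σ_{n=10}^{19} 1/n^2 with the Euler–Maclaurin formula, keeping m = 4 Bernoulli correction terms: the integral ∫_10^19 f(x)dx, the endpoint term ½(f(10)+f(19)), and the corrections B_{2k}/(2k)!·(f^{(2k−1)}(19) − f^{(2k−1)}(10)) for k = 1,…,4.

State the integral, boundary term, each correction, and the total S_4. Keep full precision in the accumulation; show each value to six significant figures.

S_4 ≈ 0.0538955

Integral: ∫_10^19 1/x^2 dx = 0.0473684.
Endpoint term: (f(10) + f(19))/2 = (0.0100000 + 0.00277008)/2 = 0.00638504.
Running total after boundary: 0.0537535.
k=1: B_{2}/(2)! × [f^{(1)}(19) − f^{(1)}(10)] = 1/12 × (-0.000291588 − (-0.00200000)) = 0.000142368.
Running total after k=1: 0.0538958.
k=2: B_{4}/(4)! × [f^{(3)}(19) − f^{(3)}(10)] = −1/720 × (-9.69267e-06 − (-0.000240000)) = -3.19871e-07.
Running total after k=2: 0.0538955.
k=3: B_{6}/(6)! × [f^{(5)}(19) − f^{(5)}(10)] = 1/30240 × (-8.05485e-07 − (-7.20000e-05)) = 2.35432e-09.
Running total after k=3: 0.0538955.
k=4: B_{8}/(8)! × [f^{(7)}(19) − f^{(7)}(10)] = −1/1209600 × (-1.24951e-07 − (-4.03200e-05)) = -3.32300e-11.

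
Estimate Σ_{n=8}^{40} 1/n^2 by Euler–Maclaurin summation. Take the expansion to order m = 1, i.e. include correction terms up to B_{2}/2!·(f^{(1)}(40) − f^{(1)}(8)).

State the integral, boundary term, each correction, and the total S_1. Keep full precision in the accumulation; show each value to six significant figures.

Integral: ∫_8^40 1/x^2 dx = 0.100000.
Endpoint term: (f(8) + f(40))/2 = (0.0156250 + 0.000625000)/2 = 0.00812500.
Integral + boundary = 0.108125.
k=1: B_{2}/(2)! × [f^{(1)}(40) − f^{(1)}(8)] = 1/12 × (-3.12500e-05 − (-0.00390625)) = 0.000322917.

S_1 ≈ 0.108448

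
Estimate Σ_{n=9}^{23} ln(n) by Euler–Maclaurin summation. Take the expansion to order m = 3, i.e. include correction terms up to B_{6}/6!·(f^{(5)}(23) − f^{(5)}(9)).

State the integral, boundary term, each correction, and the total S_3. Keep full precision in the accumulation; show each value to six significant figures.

Integral: ∫_9^23 ln(x) dx = 38.3413.
Boundary: ½(f(9) + f(23)) = ½(2.19722 + 3.13549) = 2.66636.
So far: 41.0077.
Correction k=1: B_{2}/2! · (f^{(1)}(23) − f^{(1)}(9)) = 1/12 · (0.0434783 − 0.111111) = -0.00563607.
Running total after k=1: 41.0021.
Correction k=2: B_{4}/4! · (f^{(3)}(23) − f^{(3)}(9)) = −1/720 · (0.000164379 − 0.00274348) = 3.58209e-06.
Running total after k=2: 41.0021.
Correction k=3: B_{6}/6! · (f^{(5)}(23) − f^{(5)}(9)) = 1/30240 · (3.72883e-06 − 0.000406442) = -1.33172e-08.

S_3 ≈ 41.0021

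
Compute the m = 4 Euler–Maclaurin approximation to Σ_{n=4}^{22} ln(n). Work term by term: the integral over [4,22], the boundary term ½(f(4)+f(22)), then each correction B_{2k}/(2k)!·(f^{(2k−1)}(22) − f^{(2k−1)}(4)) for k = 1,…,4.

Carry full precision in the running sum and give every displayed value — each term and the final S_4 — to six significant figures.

S_4 ≈ 46.6794

Integral: ∫_4^22 ln(x) dx = 44.4578.
½[f(4) + f(22)] = ½[1.38629 + 3.09104] = 2.23867.
Integral + boundary = 46.6964.
Correction k=1: B_{2}/2! · (f^{(1)}(22) − f^{(1)}(4)) = 1/12 · (0.0454545 − 0.250000) = -0.0170455.
Partial sum through k=1: 46.6794.
Correction k=2: B_{4}/4! · (f^{(3)}(22) − f^{(3)}(4)) = −1/720 · (0.000187829 − 0.0312500) = 4.31419e-05.
Partial sum through k=2: 46.6794.
Correction k=3: B_{6}/6! · (f^{(5)}(22) − f^{(5)}(4)) = 1/30240 · (4.65691e-06 − 0.0234375) = -7.74896e-07.
Partial sum through k=3: 46.6794.
Correction k=4: B_{8}/8! · (f^{(7)}(22) − f^{(7)}(4)) = −1/1209600 · (2.88651e-07 − 0.0439453) = 3.63302e-08.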